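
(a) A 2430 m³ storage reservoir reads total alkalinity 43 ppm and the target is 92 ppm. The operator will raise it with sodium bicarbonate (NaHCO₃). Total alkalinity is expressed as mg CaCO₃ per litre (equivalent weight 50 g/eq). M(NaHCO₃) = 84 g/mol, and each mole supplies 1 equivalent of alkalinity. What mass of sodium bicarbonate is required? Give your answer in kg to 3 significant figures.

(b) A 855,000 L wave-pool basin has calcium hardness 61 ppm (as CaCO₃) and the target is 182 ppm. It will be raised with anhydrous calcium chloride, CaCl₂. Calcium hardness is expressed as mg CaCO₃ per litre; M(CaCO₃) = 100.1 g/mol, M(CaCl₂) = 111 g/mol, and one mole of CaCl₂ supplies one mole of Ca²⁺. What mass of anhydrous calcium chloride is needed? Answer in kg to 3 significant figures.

(a) 200 kg; (b) 115 kg

(a) Volume: 2430 m³ = 2,430,000 L.
(a) Alkalinity to add: (92 − 43) = 49 mg/L as CaCO₃ × 2,430,000 L = 119,100 g as CaCO₃.
(a) Equivalents: 119,100 g ÷ 50 g/eq = 2381 eq.
(a) NaHCO₃ supplies 1 eq per mole → 2381 mol.
(a) Mass: 2381 mol × 84 g/mol = 200,000 g.

(b) Hardness to add: (182 − 61) = 121 mg/L as CaCO₃ × 855,000 L = 103,500 g as CaCO₃.
(b) Moles of Ca²⁺ (1 mol Ca²⁺ ≡ 1 mol CaCO₃): 103,500 / 100.1 g/mol = 1034 mol.
(b) Mass of CaCl₂: 1034 × 111 = 114,700 g.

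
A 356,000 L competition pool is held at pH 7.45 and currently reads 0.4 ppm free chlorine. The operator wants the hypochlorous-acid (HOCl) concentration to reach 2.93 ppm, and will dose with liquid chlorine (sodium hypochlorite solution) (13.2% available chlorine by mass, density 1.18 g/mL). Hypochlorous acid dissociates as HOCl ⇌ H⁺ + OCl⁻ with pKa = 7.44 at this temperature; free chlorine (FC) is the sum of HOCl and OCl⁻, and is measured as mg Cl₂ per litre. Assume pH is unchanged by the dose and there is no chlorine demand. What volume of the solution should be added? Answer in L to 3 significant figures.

12.6 L

[OCl⁻]/[HOCl] = 10^(pH − pKa) = 10^(7.45 − 7.44) = 1.023; fraction as HOCl = 1/(1 + 1.023) = 0.4942.
Free chlorine required for 2.93 ppm HOCl: 2.93 / 0.4942 = 5.928 ppm.
FC to add: 5.928 − 0.4 = 5.528 mg/L as Cl₂.
Cl₂ equivalent: 5.528 mg/L × 356,000 L = 1968 g.
Product at 13.2% available Cl: 1968 / 0.132 = 14,910 g.
Volume: 14,910 g ÷ 1.18 g/mL = 12,640 mL.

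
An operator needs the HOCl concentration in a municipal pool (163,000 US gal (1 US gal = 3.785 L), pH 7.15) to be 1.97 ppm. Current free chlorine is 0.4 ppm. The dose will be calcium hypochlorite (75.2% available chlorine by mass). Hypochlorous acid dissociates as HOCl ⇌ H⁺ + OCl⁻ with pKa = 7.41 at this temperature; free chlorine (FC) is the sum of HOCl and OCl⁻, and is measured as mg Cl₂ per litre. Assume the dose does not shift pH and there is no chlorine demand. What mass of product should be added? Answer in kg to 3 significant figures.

2.18 kg

Volume: 163,000 US gal × 3.785 L/gal = 616,955 L.
[OCl⁻]/[HOCl] = 10^(pH − pKa) = 10^(7.15 − 7.41) = 0.5495; fraction as HOCl = 1/(1 + 0.5495) = 0.6454.
Free chlorine required for 1.97 ppm HOCl: 1.97 / 0.6454 = 3.053 ppm.
FC to add: 3.053 − 0.4 = 2.653 mg/L as Cl₂.
Cl₂ equivalent: 2.653 mg/L × 616,955 L = 1637 g.
Product at 75.2% available Cl: 1637 / 0.752 = 2176 g.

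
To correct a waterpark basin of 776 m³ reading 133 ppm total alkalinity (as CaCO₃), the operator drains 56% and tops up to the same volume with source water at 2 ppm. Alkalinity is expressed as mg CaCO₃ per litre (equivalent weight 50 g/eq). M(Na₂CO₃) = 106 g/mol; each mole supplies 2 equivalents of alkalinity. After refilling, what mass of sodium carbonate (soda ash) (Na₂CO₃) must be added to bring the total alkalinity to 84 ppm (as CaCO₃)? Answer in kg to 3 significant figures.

Volume: 776 m³ = 776,000 L.
After draining 56% and refilling: 133 × 0.44 + 2 × 0.56 = 59.64 ppm.
Deficit to target: 84 − 59.64 = 24.36 mg/L.
As CaCO₃: 24.36 mg/L × 776,000 L = 18,900 g; ÷ 50 g/eq ÷ 2 = 189 mol Na₂CO₃.
Mass: 189 × 106 = 20,040 g.

20.0 kg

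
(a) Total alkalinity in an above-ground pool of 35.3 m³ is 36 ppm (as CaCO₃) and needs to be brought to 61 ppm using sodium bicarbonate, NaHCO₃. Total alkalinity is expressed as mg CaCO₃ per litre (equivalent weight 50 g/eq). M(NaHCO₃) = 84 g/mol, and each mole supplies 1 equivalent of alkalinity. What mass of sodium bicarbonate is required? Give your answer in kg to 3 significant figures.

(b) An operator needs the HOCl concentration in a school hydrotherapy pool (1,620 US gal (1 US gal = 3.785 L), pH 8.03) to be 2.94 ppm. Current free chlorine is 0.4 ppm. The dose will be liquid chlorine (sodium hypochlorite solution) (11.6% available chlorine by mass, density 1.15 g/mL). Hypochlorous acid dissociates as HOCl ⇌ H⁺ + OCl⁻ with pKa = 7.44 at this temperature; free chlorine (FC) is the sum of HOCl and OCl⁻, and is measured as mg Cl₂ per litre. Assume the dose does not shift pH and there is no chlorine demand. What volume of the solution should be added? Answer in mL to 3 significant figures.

(a) Volume: 35.3 m³ = 35,300 L.
(a) Alkalinity to add: (61 − 36) = 25 mg/L as CaCO₃ × 35,300 L = 882.5 g as CaCO₃.
(a) Equivalents: 882.5 g ÷ 50 g/eq = 17.65 eq.
(a) NaHCO₃ supplies 1 eq per mole → 17.65 mol.
(a) Mass: 17.65 mol × 84 g/mol = 1483 g.

(b) Volume: 1,620 US gal × 3.785 L/gal = 6,132 L.
(b) [OCl⁻]/[HOCl] = 10^(pH − pKa) = 10^(8.03 − 7.44) = 3.89; fraction as HOCl = 1/(1 + 3.89) = 0.2045.
(b) Free chlorine required for 2.94 ppm HOCl: 2.94 / 0.2045 = 14.38 ppm.
(b) FC to add: 14.38 − 0.4 = 13.98 mg/L as Cl₂.
(b) Cl₂ equivalent: 13.98 mg/L × 6,132 L = 85.71 g.
(b) Product at 11.6% available Cl: 85.71 / 0.116 = 738.9 g.
(b) Volume: 738.9 g ÷ 1.15 g/mL = 642.5 mL.

(a) 1.48 kg; (b) 642 mL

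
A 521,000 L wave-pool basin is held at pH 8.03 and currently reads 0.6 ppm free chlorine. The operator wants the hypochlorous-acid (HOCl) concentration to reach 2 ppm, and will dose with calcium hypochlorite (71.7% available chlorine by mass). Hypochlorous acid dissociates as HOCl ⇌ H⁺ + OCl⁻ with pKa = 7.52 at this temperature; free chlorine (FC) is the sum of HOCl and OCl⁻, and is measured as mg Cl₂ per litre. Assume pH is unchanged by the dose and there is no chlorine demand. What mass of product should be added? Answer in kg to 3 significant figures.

[OCl⁻]/[HOCl] = 10^(pH − pKa) = 10^(8.03 − 7.52) = 3.236; fraction as HOCl = 1/(1 + 3.236) = 0.2361.
Free chlorine required for 2 ppm HOCl: 2 / 0.2361 = 8.472 ppm.
FC to add: 8.472 − 0.6 = 7.872 mg/L as Cl₂.
Cl₂ equivalent: 7.872 mg/L × 521,000 L = 4101 g.
Product at 71.7% available Cl: 4101 / 0.717 = 5720 g.

5.72 kg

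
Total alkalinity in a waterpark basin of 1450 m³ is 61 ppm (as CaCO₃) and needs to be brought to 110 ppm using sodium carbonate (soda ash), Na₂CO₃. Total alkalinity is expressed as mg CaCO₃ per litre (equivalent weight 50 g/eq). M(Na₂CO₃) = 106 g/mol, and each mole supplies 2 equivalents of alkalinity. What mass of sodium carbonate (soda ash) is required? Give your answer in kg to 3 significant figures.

Volume: 1450 m³ = 1,450,000 L.
Alkalinity to add: (110 − 61) = 49 mg/L as CaCO₃ × 1,450,000 L = 71,050 g as CaCO₃.
Equivalents: 71,050 g ÷ 50 g/eq = 1421 eq.
Each mole of Na₂CO₃ supplies 2 eq, so 1421 / 2 = 710.5 mol.
Mass: 710.5 mol × 106 g/mol = 75,310 g.

75.3 kg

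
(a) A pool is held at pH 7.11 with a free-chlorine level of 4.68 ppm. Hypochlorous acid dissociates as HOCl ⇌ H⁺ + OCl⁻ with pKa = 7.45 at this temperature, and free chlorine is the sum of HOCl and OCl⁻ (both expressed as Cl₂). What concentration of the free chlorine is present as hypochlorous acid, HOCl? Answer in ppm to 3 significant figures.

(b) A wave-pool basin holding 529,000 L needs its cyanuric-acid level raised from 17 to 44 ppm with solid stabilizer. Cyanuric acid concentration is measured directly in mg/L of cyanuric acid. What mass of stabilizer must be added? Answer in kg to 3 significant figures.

(a) 3.21 ppm; (b) 14.3 kg

(a) [OCl⁻]/[HOCl] = 10^(pH − pKa) = 10^(7.11 − 7.45) = 10^-0.34 = 0.4571.
(a) Fraction as HOCl = 1 / (1 + 0.4571) = 0.6863.
(a) HOCl = 0.6863 × 4.68 ppm = 3.212 ppm.

(b) CYA to add: (44 − 17) = 27 mg/L × 529,000 L = 14,280 g cyanuric acid.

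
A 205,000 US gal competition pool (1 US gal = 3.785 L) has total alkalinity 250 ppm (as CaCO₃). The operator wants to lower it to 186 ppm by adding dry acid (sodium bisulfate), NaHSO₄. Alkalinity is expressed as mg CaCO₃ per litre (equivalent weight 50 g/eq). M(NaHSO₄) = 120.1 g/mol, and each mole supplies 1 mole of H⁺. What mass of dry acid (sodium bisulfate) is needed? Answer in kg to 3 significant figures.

Volume: 205,000 US gal × 3.785 L/gal = 775,925 L.
Alkalinity to neutralize: (250 − 186) = 64 mg/L as CaCO₃ × 775,925 L = 49,660 g as CaCO₃.
Equivalents of H⁺ required: 49,660 ÷ 50 g/eq = 993.2 eq = 993.2 mol NaHSO₄.
Mass of NaHSO₄: 993.2 × 120.1 = 119,300 g.

119 kg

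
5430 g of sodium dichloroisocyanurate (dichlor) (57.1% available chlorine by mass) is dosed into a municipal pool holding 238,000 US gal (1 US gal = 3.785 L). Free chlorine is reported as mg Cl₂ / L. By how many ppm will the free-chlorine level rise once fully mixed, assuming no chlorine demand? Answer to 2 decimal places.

3.44 ppm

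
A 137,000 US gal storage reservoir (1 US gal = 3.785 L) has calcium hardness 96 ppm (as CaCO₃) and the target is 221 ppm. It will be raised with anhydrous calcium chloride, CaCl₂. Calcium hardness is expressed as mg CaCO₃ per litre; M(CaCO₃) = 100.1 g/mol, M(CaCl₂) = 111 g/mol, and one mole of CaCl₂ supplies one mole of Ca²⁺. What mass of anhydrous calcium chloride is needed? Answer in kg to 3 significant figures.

71.9 kg

Volume: 137,000 US gal × 3.785 L/gal = 518,545 L.
Hardness to add: (221 − 96) = 125 mg/L as CaCO₃ × 518,545 L = 64,820 g as CaCO₃.
Moles of Ca²⁺ (1 mol Ca²⁺ ≡ 1 mol CaCO₃): 64,820 / 100.1 g/mol = 647.5 mol.
Mass of CaCl₂: 647.5 × 111 = 71,880 g.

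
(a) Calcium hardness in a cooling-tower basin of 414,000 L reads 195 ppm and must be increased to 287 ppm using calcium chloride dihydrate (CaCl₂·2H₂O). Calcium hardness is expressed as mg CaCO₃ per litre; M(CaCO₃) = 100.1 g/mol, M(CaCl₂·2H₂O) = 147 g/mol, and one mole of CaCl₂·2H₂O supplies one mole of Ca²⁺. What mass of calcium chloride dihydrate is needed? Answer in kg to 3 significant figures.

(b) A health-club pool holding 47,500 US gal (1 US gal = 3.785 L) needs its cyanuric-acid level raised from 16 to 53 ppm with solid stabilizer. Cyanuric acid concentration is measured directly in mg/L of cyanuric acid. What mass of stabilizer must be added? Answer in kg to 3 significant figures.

(a) 55.9 kg; (b) 6.65 kg

(a) Hardness to add: (287 − 195) = 92 mg/L as CaCO₃ × 414,000 L = 38,090 g as CaCO₃.
(a) Moles of Ca²⁺ (1 mol Ca²⁺ ≡ 1 mol CaCO₃): 38,090 / 100.1 g/mol = 380.5 mol.
(a) Mass of CaCl₂·2H₂O: 380.5 × 147 = 55,930 g.

(b) Volume: 47,500 US gal × 3.785 L/gal = 179,788 L.
(b) CYA to add: (53 − 16) = 37 mg/L × 179,788 L = 6652 g cyanuric acid.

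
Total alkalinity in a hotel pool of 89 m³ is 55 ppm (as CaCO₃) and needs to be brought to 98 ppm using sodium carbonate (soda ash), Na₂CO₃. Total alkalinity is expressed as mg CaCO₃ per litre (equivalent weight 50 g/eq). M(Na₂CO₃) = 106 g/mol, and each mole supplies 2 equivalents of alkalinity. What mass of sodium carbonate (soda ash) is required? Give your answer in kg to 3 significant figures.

4.06 kg

Volume: 89 m³ = 89,000 L.
Alkalinity to add: (98 − 55) = 43 mg/L as CaCO₃ × 89,000 L = 3827 g as CaCO₃.
Equivalents: 3827 g ÷ 50 g/eq = 76.54 eq.
Each mole of Na₂CO₃ supplies 2 eq, so 76.54 / 2 = 38.27 mol.
Mass: 38.27 mol × 106 g/mol = 4057 g.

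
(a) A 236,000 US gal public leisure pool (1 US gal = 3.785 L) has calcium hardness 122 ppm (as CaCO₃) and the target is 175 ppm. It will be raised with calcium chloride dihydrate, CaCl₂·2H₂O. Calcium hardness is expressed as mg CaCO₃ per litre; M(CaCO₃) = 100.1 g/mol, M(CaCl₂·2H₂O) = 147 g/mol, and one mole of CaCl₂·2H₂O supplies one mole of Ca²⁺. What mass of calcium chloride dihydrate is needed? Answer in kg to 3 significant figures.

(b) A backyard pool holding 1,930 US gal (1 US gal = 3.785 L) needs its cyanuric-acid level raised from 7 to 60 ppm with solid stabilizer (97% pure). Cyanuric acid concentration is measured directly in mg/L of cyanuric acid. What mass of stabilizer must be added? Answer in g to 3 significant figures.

(a) Volume: 236,000 US gal × 3.785 L/gal = 893,260 L.
(a) Hardness to add: (175 − 122) = 53 mg/L as CaCO₃ × 893,260 L = 47,340 g as CaCO₃.
(a) Moles of Ca²⁺ (1 mol Ca²⁺ ≡ 1 mol CaCO₃): 47,340 / 100.1 g/mol = 473 mol.
(a) Mass of CaCl₂·2H₂O: 473 × 147 = 69,520 g.

(b) Volume: 1,930 US gal × 3.785 L/gal = 7,305 L.
(b) CYA to add: (60 − 7) = 53 mg/L × 7,305 L = 387.2 g cyanuric acid.
(b) At 97% purity: 387.2 / 0.97 = 399.1 g product.

(a) 69.5 kg; (b) 399 g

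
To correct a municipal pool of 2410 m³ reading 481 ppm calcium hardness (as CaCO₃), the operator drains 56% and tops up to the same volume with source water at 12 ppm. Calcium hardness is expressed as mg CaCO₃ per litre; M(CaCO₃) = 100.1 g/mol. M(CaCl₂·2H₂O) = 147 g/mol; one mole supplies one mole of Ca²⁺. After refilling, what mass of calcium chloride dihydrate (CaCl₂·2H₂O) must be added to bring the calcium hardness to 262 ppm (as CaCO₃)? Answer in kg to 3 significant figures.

Volume: 2410 m³ = 2,410,000 L.
After draining 56% and refilling: 481 × 0.44 + 12 × 0.56 = 218.36 ppm.
Deficit to target: 262 − 218.36 = 43.64 mg/L.
As CaCO₃: 43.64 mg/L × 2,410,000 L = 105,200 g; ÷ 100.1 = 1051 mol Ca²⁺.
Mass: 1051 × 147 = 154,400 g.

154 kg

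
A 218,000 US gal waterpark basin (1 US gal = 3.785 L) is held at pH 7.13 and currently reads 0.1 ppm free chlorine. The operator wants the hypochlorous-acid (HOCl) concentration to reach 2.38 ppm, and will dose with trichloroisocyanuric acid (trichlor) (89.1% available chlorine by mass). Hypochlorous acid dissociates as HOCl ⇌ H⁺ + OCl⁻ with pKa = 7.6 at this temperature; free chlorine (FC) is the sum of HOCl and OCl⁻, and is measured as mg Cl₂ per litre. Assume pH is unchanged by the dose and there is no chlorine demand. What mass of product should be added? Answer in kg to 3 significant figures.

2.86 kg

Volume: 218,000 US gal × 3.785 L/gal = 825,130 L.
[OCl⁻]/[HOCl] = 10^(pH − pKa) = 10^(7.13 − 7.6) = 0.3388; fraction as HOCl = 1/(1 + 0.3388) = 0.7469.
Free chlorine required for 2.38 ppm HOCl: 2.38 / 0.7469 = 3.186 ppm.
FC to add: 3.186 − 0.1 = 3.086 mg/L as Cl₂.
Cl₂ equivalent: 3.086 mg/L × 825,130 L = 2547 g.
Product at 89.1% available Cl: 2547 / 0.891 = 2858 g.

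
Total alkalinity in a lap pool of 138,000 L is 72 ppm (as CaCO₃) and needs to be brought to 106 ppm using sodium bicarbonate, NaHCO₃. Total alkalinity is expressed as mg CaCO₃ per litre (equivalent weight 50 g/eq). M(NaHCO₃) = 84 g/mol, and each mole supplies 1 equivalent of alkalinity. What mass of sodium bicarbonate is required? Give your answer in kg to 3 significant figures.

Alkalinity to add: (106 − 72) = 34 mg/L as CaCO₃ × 138,000 L = 4692 g as CaCO₃.
Equivalents: 4692 g ÷ 50 g/eq = 93.84 eq.
NaHCO₃ supplies 1 eq per mole → 93.84 mol.
Mass: 93.84 mol × 84 g/mol = 7883 g.

7.88 kg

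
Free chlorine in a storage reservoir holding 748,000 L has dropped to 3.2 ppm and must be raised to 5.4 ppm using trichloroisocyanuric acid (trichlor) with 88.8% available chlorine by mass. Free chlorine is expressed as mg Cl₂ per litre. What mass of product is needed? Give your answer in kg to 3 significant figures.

1.85 kg

Chlorine deficit: 5.4 − 3.2 = 2.2 ppm = 2.2 mg/L as Cl₂.
Cl₂ equivalent needed: 2.2 mg/L × 748,000 L = 1,646,000 mg = 1646 g.
Product at 88.8% available chlorine: 1646 / 0.888 = 1853 g.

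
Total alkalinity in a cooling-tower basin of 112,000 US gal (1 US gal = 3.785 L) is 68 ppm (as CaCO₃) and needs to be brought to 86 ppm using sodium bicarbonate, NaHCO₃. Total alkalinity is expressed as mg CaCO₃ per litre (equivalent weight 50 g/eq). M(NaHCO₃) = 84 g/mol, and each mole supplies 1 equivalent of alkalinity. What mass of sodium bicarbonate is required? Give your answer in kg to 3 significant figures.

12.8 kg

Volume: 112,000 US gal × 3.785 L/gal = 423,920 L.
Alkalinity to add: (86 − 68) = 18 mg/L as CaCO₃ × 423,920 L = 7631 g as CaCO₃.
Equivalents: 7631 g ÷ 50 g/eq = 152.6 eq.
NaHCO₃ supplies 1 eq per mole → 152.6 mol.
Mass: 152.6 mol × 84 g/mol = 12,820 g.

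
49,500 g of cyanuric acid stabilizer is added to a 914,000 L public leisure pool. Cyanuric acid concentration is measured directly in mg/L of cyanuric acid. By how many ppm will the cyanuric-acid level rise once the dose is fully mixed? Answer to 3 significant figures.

Rise: 49,500 g / 914,000 L × 1000 = 54.16 mg/L.

54.2 ppm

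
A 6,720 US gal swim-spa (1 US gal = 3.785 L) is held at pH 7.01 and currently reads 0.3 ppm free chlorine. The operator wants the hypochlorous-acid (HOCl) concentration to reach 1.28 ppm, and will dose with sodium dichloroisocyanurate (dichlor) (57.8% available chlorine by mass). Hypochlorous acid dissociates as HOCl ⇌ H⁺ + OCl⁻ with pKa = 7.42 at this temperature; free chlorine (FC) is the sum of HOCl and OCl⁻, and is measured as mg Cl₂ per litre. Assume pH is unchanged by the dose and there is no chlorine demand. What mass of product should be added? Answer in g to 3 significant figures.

65.0 g

Volume: 6,720 US gal × 3.785 L/gal = 25,435 L.
[OCl⁻]/[HOCl] = 10^(pH − pKa) = 10^(7.01 − 7.42) = 0.389; fraction as HOCl = 1/(1 + 0.389) = 0.7199.
Free chlorine required for 1.28 ppm HOCl: 1.28 / 0.7199 = 1.778 ppm.
FC to add: 1.778 − 0.3 = 1.478 mg/L as Cl₂.
Cl₂ equivalent: 1.478 mg/L × 25,435 L = 37.59 g.
Product at 57.8% available Cl: 37.59 / 0.578 = 65.04 g.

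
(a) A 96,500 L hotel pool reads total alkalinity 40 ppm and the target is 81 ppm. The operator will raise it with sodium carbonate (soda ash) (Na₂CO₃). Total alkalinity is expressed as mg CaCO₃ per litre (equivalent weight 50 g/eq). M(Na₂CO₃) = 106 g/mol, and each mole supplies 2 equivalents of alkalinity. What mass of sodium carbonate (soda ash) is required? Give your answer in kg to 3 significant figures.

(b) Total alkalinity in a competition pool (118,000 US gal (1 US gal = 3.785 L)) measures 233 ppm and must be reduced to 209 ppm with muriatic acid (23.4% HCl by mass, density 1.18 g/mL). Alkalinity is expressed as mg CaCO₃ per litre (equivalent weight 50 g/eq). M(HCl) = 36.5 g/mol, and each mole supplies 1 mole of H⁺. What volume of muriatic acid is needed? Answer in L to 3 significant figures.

(a) 4.19 kg; (b) 28.3 L

(a) Alkalinity to add: (81 − 40) = 41 mg/L as CaCO₃ × 96,500 L = 3956 g as CaCO₃.
(a) Equivalents: 3956 g ÷ 50 g/eq = 79.13 eq.
(a) Each mole of Na₂CO₃ supplies 2 eq, so 79.13 / 2 = 39.56 mol.
(a) Mass: 39.56 mol × 106 g/mol = 4194 g.

(b) Volume: 118,000 US gal × 3.785 L/gal = 446,630 L.
(b) Alkalinity to neutralize: (233 − 209) = 24 mg/L as CaCO₃ × 446,630 L = 10,720 g as CaCO₃.
(b) Equivalents of H⁺ required: 10,720 ÷ 50 g/eq = 214.4 eq = 214.4 mol HCl.
(b) Mass of HCl: 214.4 × 36.5 = 7825 g.
(b) Mass of 23.4% solution: 7825 / 0.234 = 33,440 g.
(b) Volume: 33,440 g ÷ 1.18 g/mL = 28,340 mL.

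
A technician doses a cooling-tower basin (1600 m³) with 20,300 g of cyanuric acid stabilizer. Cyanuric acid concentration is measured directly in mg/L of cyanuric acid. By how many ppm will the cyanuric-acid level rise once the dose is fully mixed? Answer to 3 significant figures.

Volume: 1600 m³ = 1,600,000 L.
Rise: 20,300 g / 1,600,000 L × 1000 = 12.69 mg/L.

12.7 ppm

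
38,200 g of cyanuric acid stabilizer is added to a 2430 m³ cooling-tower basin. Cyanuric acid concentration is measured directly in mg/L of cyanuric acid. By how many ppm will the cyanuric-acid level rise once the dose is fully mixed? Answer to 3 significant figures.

Volume: 2430 m³ = 2,430,000 L.
Rise: 38,200 g / 2,430,000 L × 1000 = 15.72 mg/L.

15.7 ppm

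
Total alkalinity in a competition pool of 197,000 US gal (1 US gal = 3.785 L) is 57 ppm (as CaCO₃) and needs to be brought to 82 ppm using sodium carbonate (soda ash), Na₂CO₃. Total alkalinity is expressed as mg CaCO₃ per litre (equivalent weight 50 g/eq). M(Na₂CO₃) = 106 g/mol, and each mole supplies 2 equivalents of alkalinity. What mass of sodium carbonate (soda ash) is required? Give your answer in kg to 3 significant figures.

19.8 kg

Volume: 197,000 US gal × 3.785 L/gal = 745,645 L.
Alkalinity to add: (82 − 57) = 25 mg/L as CaCO₃ × 745,645 L = 18,640 g as CaCO₃.
Equivalents: 18,640 g ÷ 50 g/eq = 372.8 eq.
Each mole of Na₂CO₃ supplies 2 eq, so 372.8 / 2 = 186.4 mol.
Mass: 186.4 mol × 106 g/mol = 19,760 g.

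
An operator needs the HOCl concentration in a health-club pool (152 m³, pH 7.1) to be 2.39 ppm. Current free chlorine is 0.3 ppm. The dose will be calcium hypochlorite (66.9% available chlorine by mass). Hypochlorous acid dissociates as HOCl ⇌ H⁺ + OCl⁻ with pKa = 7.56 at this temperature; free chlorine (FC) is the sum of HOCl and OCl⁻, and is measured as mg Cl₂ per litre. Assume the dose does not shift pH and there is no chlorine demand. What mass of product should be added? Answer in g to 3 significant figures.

Volume: 152 m³ = 152,000 L.
[OCl⁻]/[HOCl] = 10^(pH − pKa) = 10^(7.1 − 7.56) = 0.3467; fraction as HOCl = 1/(1 + 0.3467) = 0.7425.
Free chlorine required for 2.39 ppm HOCl: 2.39 / 0.7425 = 3.219 ppm.
FC to add: 3.219 − 0.3 = 2.919 mg/L as Cl₂.
Cl₂ equivalent: 2.919 mg/L × 152,000 L = 443.6 g.
Product at 66.9% available Cl: 443.6 / 0.669 = 663.1 g.

663 g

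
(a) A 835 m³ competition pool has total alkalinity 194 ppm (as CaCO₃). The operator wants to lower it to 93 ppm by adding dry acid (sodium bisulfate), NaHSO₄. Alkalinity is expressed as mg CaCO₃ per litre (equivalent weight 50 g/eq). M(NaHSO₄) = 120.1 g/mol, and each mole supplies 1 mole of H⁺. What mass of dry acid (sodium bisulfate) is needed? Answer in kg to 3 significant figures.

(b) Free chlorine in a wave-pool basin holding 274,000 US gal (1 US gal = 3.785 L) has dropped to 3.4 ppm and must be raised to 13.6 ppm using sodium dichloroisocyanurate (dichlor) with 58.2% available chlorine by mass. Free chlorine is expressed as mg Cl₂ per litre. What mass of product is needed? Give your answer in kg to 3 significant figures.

(a) Volume: 835 m³ = 835,000 L.
(a) Alkalinity to neutralize: (194 − 93) = 101 mg/L as CaCO₃ × 835,000 L = 84,340 g as CaCO₃.
(a) Equivalents of H⁺ required: 84,340 ÷ 50 g/eq = 1687 eq = 1687 mol NaHSO₄.
(a) Mass of NaHSO₄: 1687 × 120.1 = 202,600 g.

(b) Volume: 274,000 US gal × 3.785 L/gal = 1,037,090 L.
(b) Chlorine deficit: 13.6 − 3.4 = 10.2 ppm = 10.2 mg/L as Cl₂.
(b) Cl₂ equivalent needed: 10.2 mg/L × 1,037,090 L = 10,580,000 mg = 10,580 g.
(b) Product at 58.2% available chlorine: 10,580 / 0.582 = 18,180 g.

(a) 203 kg; (b) 18.2 kg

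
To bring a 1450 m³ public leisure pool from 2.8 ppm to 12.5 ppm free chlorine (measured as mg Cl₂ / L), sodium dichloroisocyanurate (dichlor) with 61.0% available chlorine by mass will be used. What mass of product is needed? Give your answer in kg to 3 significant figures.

23.1 kg

Volume: 1450 m³ = 1,450,000 L.
Chlorine deficit: 12.5 − 2.8 = 9.7 ppm = 9.7 mg/L as Cl₂.
Cl₂ equivalent needed: 9.7 mg/L × 1,450,000 L = 14,060,000 mg = 14,060 g.
Product at 61.0% available chlorine: 14,060 / 0.61 = 23,060 g.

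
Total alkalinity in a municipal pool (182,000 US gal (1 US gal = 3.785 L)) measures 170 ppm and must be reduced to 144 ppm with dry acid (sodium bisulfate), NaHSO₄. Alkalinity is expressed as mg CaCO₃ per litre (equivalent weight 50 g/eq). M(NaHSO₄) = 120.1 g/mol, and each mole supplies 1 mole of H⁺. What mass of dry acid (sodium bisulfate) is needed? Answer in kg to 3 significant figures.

Volume: 182,000 US gal × 3.785 L/gal = 688,870 L.
Alkalinity to neutralize: (170 − 144) = 26 mg/L as CaCO₃ × 688,870 L = 17,910 g as CaCO₃.
Equivalents of H⁺ required: 17,910 ÷ 50 g/eq = 358.2 eq = 358.2 mol NaHSO₄.
Mass of NaHSO₄: 358.2 × 120.1 = 43,020 g.

43.0 kg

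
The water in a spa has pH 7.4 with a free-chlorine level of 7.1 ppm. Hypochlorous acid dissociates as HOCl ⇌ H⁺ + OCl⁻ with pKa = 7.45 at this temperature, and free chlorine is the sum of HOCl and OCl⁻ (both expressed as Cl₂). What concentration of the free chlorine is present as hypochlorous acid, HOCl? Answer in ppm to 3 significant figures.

[OCl⁻]/[HOCl] = 10^(pH − pKa) = 10^(7.4 − 7.45) = 10^-0.05 = 0.8913.
Fraction as HOCl = 1 / (1 + 0.8913) = 0.5288.
HOCl = 0.5288 × 7.1 ppm = 3.754 ppm.

3.75 ppm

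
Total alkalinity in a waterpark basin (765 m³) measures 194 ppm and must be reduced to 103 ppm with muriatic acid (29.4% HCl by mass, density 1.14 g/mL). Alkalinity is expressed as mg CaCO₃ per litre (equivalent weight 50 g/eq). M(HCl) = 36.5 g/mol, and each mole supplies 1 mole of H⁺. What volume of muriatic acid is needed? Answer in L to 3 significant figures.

152 L

Volume: 765 m³ = 765,000 L.
Alkalinity to neutralize: (194 − 103) = 91 mg/L as CaCO₃ × 765,000 L = 69,620 g as CaCO₃.
Equivalents of H⁺ required: 69,620 ÷ 50 g/eq = 1392 eq = 1392 mol HCl.
Mass of HCl: 1392 × 36.5 = 50,820 g.
Mass of 29.4% solution: 50,820 / 0.294 = 172,900 g.
Volume: 172,900 g ÷ 1.14 g/mL = 151,600 mL.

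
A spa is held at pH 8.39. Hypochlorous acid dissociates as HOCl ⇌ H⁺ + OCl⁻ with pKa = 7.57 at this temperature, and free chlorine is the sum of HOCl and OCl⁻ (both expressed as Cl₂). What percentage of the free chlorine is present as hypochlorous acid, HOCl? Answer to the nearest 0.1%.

13.1%

[OCl⁻]/[HOCl] = 10^(pH − pKa) = 10^(8.39 − 7.57) = 10^0.82 = 6.607.
Fraction as HOCl = 1 / (1 + 6.607) = 0.1315.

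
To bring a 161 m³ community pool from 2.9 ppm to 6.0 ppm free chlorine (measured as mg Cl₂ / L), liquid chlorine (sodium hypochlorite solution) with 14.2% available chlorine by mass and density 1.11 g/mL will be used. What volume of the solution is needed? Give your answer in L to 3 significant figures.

3.17 L

Volume: 161 m³ = 161,000 L.
Chlorine deficit: 6.0 − 2.9 = 3.1 ppm = 3.1 mg/L as Cl₂.
Cl₂ equivalent needed: 3.1 mg/L × 161,000 L = 499,100 mg = 499.1 g.
Product at 14.2% available chlorine: 499.1 / 0.142 = 3515 g.
Volume at density 1.11 g/mL: 3515 g ÷ 1.11 g/mL = 3166 mL.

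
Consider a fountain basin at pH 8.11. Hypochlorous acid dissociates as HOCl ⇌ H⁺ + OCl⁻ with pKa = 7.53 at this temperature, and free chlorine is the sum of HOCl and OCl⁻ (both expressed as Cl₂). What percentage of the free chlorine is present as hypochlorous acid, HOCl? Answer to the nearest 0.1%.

[OCl⁻]/[HOCl] = 10^(pH − pKa) = 10^(8.11 − 7.53) = 10^0.58 = 3.802.
Fraction as HOCl = 1 / (1 + 3.802) = 0.2083.

20.8%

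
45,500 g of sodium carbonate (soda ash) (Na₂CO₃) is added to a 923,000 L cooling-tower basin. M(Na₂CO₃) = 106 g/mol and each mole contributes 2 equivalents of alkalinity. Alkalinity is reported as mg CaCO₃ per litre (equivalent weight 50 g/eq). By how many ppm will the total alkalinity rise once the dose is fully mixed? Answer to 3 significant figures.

46.5 ppm

Moles of Na₂CO₃: 45,500 g ÷ 106 g/mol = 429.2 mol → 858.5 eq of alkalinity.
As CaCO₃: 858.5 eq × 50 g/eq = 42,920 g.
Rise: 42,920 g / 923,000 L × 1000 = 46.51 mg/L.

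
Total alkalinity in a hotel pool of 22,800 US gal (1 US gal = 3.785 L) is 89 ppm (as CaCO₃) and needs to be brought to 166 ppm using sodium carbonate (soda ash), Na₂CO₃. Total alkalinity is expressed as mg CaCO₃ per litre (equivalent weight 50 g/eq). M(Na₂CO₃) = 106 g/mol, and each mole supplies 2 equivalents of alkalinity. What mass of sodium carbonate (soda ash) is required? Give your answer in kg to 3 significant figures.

7.04 kg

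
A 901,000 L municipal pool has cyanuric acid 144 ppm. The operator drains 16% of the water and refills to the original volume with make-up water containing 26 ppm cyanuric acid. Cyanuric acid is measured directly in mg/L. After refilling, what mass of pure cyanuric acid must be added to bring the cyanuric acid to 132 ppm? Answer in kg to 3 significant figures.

After draining 16% and refilling: 144 × 0.84 + 26 × 0.16 = 125.12 ppm.
Deficit to target: 132 − 125.12 = 6.88 mg/L.
Mass: 6.88 mg/L × 901,000 L = 6199 g cyanuric acid.

6.20 kg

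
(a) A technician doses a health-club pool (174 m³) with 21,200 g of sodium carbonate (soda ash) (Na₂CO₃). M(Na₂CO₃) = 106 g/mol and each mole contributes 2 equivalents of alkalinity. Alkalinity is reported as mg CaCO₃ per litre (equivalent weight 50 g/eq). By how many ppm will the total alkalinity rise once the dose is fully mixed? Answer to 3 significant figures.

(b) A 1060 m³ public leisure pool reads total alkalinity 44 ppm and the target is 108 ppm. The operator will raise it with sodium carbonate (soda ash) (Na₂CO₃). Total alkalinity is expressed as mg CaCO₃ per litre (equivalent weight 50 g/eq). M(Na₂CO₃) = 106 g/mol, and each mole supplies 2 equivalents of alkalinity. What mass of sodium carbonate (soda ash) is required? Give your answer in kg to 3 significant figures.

(a) 115 ppm; (b) 71.9 kg

(a) Volume: 174 m³ = 174,000 L.
(a) Moles of Na₂CO₃: 21,200 g ÷ 106 g/mol = 200 mol → 400 eq of alkalinity.
(a) As CaCO₃: 400 eq × 50 g/eq = 20,000 g.
(a) Rise: 20,000 g / 174,000 L × 1000 = 114.9 mg/L.

(b) Volume: 1060 m³ = 1,060,000 L.
(b) Alkalinity to add: (108 − 44) = 64 mg/L as CaCO₃ × 1,060,000 L = 67,840 g as CaCO₃.
(b) Equivalents: 67,840 g ÷ 50 g/eq = 1357 eq.
(b) Each mole of Na₂CO₃ supplies 2 eq, so 1357 / 2 = 678.4 mol.
(b) Mass: 678.4 mol × 106 g/mol = 71,910 g.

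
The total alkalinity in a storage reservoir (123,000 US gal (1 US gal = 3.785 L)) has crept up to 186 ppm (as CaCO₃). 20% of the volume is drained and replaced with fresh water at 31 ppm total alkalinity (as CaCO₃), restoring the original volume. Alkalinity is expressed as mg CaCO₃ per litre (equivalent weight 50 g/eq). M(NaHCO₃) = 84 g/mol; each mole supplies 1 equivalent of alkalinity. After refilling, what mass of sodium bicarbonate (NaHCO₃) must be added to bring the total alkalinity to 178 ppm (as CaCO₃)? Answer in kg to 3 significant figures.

18.0 kg

Volume: 123,000 US gal × 3.785 L/gal = 465,555 L.
After draining 20% and refilling: 186 × 0.80 + 31 × 0.20 = 155 ppm.
Deficit to target: 178 − 155 = 23 mg/L.
As CaCO₃: 23 mg/L × 465,555 L = 10,710 g; ÷ 50 g/eq ÷ 1 = 214.2 mol NaHCO₃.
Mass: 214.2 × 84 = 17,990 g.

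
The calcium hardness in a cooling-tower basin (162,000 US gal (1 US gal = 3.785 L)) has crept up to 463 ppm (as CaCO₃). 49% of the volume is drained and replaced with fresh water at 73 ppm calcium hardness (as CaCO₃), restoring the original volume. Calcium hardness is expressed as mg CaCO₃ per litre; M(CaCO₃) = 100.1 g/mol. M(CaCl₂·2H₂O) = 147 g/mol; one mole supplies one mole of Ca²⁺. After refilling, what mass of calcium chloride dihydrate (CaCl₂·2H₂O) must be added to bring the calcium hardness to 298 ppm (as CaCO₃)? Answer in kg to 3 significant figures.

Volume: 162,000 US gal × 3.785 L/gal = 613,170 L.
After draining 49% and refilling: 463 × 0.51 + 73 × 0.49 = 271.9 ppm.
Deficit to target: 298 − 271.9 = 26.1 mg/L.
As CaCO₃: 26.1 mg/L × 613,170 L = 16,000 g; ÷ 100.1 = 159.9 mol Ca²⁺.
Mass: 159.9 × 147 = 23,500 g.

23.5 kg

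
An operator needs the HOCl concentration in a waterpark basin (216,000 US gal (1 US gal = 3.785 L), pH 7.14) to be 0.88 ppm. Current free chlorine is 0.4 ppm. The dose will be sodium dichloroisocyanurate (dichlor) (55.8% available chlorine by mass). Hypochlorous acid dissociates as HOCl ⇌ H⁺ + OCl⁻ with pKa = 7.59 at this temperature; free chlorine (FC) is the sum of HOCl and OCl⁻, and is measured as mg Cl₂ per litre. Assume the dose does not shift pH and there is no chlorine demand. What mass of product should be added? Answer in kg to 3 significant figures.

1.16 kg

Volume: 216,000 US gal × 3.785 L/gal = 817,560 L.
[OCl⁻]/[HOCl] = 10^(pH − pKa) = 10^(7.14 − 7.59) = 0.3548; fraction as HOCl = 1/(1 + 0.3548) = 0.7381.
Free chlorine required for 0.88 ppm HOCl: 0.88 / 0.7381 = 1.192 ppm.
FC to add: 1.192 − 0.4 = 0.7922 mg/L as Cl₂.
Cl₂ equivalent: 0.7922 mg/L × 817,560 L = 647.7 g.
Product at 55.8% available Cl: 647.7 / 0.558 = 1161 g.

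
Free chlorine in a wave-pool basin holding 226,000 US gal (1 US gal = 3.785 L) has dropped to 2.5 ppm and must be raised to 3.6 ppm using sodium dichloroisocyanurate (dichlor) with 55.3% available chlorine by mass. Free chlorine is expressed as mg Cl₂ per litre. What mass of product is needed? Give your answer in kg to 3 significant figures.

1.70 kg

Volume: 226,000 US gal × 3.785 L/gal = 855,410 L.
Chlorine deficit: 3.6 − 2.5 = 1.1 ppm = 1.1 mg/L as Cl₂.
Cl₂ equivalent needed: 1.1 mg/L × 855,410 L = 941,000 mg = 941 g.
Product at 55.3% available chlorine: 941 / 0.553 = 1702 g.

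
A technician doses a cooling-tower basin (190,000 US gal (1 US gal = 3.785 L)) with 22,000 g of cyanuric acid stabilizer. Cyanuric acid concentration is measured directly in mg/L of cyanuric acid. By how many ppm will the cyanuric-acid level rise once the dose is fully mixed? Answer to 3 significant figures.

30.6 ppm

Volume: 190,000 US gal × 3.785 L/gal = 719,150 L.
Rise: 22,000 g / 719,150 L × 1000 = 30.59 mg/L.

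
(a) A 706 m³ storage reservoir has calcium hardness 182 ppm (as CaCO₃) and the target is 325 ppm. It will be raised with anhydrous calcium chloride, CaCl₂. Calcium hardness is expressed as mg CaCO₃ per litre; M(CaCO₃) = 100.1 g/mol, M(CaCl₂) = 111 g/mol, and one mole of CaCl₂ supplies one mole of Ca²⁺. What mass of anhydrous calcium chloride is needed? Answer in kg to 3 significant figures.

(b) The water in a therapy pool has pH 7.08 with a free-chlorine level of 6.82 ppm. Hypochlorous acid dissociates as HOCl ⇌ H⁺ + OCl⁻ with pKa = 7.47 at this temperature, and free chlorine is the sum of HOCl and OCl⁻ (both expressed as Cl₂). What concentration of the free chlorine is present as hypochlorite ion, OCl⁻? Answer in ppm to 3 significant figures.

(a) 112 kg; (b) 1.97 ppm

(a) Volume: 706 m³ = 706,000 L.
(a) Hardness to add: (325 − 182) = 143 mg/L as CaCO₃ × 706,000 L = 101,000 g as CaCO₃.
(a) Moles of Ca²⁺ (1 mol Ca²⁺ ≡ 1 mol CaCO₃): 101,000 / 100.1 g/mol = 1009 mol.
(a) Mass of CaCl₂: 1009 × 111 = 112,000 g.

(b) [OCl⁻]/[HOCl] = 10^(pH − pKa) = 10^(7.08 − 7.47) = 10^-0.39 = 0.4074.
(b) Fraction as HOCl = 1 / (1 + 0.4074) = 0.7105.
(b) OCl⁻ = (1 − 0.7105) × 6.82 ppm = 1.974 ppm.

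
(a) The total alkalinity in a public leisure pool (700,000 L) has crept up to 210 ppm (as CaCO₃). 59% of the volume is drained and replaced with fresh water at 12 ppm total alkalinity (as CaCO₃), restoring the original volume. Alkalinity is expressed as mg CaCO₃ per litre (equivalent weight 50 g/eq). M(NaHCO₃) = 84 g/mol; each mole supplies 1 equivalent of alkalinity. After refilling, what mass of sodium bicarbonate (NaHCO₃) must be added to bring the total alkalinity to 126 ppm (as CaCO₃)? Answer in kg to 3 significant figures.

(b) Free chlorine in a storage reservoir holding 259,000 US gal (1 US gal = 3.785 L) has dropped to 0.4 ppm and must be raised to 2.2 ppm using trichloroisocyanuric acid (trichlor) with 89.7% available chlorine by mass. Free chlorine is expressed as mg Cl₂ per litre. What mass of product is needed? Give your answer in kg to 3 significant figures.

(a) After draining 59% and refilling: 210 × 0.41 + 12 × 0.59 = 93.18 ppm.
(a) Deficit to target: 126 − 93.18 = 32.82 mg/L.
(a) As CaCO₃: 32.82 mg/L × 700,000 L = 22,970 g; ÷ 50 g/eq ÷ 1 = 459.5 mol NaHCO₃.
(a) Mass: 459.5 × 84 = 38,600 g.

(b) Volume: 259,000 US gal × 3.785 L/gal = 980,315 L.
(b) Chlorine deficit: 2.2 − 0.4 = 1.8 ppm = 1.8 mg/L as Cl₂.
(b) Cl₂ equivalent needed: 1.8 mg/L × 980,315 L = 1,765,000 mg = 1765 g.
(b) Product at 89.7% available chlorine: 1765 / 0.897 = 1967 g.

(a) 38.6 kg; (b) 1.97 kg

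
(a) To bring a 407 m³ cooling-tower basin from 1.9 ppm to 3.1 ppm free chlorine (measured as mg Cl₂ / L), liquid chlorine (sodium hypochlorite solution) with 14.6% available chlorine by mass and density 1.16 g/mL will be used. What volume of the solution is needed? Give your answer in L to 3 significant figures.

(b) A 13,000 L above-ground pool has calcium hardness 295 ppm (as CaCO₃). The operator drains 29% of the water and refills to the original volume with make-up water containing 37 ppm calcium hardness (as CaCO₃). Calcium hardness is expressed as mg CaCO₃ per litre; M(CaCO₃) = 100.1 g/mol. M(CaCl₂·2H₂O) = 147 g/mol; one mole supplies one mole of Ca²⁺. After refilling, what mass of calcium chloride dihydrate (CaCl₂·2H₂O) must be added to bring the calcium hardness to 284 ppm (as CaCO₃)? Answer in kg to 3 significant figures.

(a) 2.88 L; (b) 1.22 kg

(a) Volume: 407 m³ = 407,000 L.
(a) Chlorine deficit: 3.1 − 1.9 = 1.2 ppm = 1.2 mg/L as Cl₂.
(a) Cl₂ equivalent needed: 1.2 mg/L × 407,000 L = 488,400 mg = 488.4 g.
(a) Product at 14.6% available chlorine: 488.4 / 0.146 = 3345 g.
(a) Volume at density 1.16 g/mL: 3345 g ÷ 1.16 g/mL = 2884 mL.

(b) After draining 29% and refilling: 295 × 0.71 + 37 × 0.29 = 220.18 ppm.
(b) Deficit to target: 284 − 220.18 = 63.82 mg/L.
(b) As CaCO₃: 63.82 mg/L × 13,000 L = 829.7 g; ÷ 100.1 = 8.288 mol Ca²⁺.
(b) Mass: 8.288 × 147 = 1218 g.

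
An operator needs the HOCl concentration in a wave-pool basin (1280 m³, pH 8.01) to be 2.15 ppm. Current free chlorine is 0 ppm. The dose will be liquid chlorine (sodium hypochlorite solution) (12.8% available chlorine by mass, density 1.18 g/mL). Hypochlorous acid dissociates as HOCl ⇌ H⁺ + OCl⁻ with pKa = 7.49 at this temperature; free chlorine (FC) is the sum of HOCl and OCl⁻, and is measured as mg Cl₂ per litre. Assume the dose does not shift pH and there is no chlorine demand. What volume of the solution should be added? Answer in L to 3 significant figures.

Volume: 1280 m³ = 1,280,000 L.
[OCl⁻]/[HOCl] = 10^(pH − pKa) = 10^(8.01 − 7.49) = 3.311; fraction as HOCl = 1/(1 + 3.311) = 0.2319.
Free chlorine required for 2.15 ppm HOCl: 2.15 / 0.2319 = 9.269 ppm.
FC to add: 9.269 − 0 = 9.269 mg/L as Cl₂.
Cl₂ equivalent: 9.269 mg/L × 1,280,000 L = 11,860 g.
Product at 12.8% available Cl: 11,860 / 0.128 = 92,690 g.
Volume: 92,690 g ÷ 1.18 g/mL = 78,550 mL.

78.6 L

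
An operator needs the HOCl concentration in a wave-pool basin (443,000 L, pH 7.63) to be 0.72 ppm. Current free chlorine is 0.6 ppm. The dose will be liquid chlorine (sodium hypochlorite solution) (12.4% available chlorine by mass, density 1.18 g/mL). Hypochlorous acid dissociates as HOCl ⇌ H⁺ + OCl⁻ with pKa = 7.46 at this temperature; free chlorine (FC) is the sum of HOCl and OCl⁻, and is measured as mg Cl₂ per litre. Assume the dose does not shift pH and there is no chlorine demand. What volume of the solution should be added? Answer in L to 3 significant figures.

3.59 L

[OCl⁻]/[HOCl] = 10^(pH − pKa) = 10^(7.63 − 7.46) = 1.479; fraction as HOCl = 1/(1 + 1.479) = 0.4034.
Free chlorine required for 0.72 ppm HOCl: 0.72 / 0.4034 = 1.785 ppm.
FC to add: 1.785 − 0.6 = 1.185 mg/L as Cl₂.
Cl₂ equivalent: 1.185 mg/L × 443,000 L = 524.9 g.
Product at 12.4% available Cl: 524.9 / 0.124 = 4233 g.
Volume: 4233 g ÷ 1.18 g/mL = 3588 mL.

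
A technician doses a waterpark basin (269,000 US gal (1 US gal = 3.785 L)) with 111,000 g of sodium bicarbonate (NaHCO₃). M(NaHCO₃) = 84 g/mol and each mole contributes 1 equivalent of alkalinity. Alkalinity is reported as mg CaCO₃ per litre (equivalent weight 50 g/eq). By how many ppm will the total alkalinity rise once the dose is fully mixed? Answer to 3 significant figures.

64.9 ppm

Volume: 269,000 US gal × 3.785 L/gal = 1,018,165 L.
Moles of NaHCO₃: 111,000 g ÷ 84 g/mol = 1321 mol → 1321 eq of alkalinity.
As CaCO₃: 1321 eq × 50 g/eq = 66,070 g.
Rise: 66,070 g / 1,018,165 L × 1000 = 64.89 mg/L.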